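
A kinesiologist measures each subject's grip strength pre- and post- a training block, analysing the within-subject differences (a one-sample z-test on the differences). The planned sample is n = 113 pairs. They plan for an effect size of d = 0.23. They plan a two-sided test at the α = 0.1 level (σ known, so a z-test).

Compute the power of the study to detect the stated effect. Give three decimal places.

Noncentrality parameter: δ = d·√n = 0.23 × √113 = 2.4449
Critical value for a two-sided test at α = 0.1: z_{α/2} = 1.645.
Power = Φ(δ − 1.645) + Φ(−δ − 1.645) = Φ(0.800) + Φ(-4.090) = 0.7882 + 0.0000 = 0.7882.

Power ≈ 0.788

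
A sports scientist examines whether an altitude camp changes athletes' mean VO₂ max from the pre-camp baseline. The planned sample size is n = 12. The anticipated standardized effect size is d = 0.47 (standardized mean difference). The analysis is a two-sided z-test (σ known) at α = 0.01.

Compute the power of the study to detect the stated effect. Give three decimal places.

Power ≈ 0.172

Noncentrality parameter: δ = d·√n = 0.47 × √12 = 1.6281
Two-sided α = 0.01 → critical value z_{0.005} = 2.576.
Power = Φ(δ − 2.576) + Φ(−δ − 2.576) = Φ(-0.948) + Φ(-4.204) = 0.1716 + 0.0000 = 0.1717.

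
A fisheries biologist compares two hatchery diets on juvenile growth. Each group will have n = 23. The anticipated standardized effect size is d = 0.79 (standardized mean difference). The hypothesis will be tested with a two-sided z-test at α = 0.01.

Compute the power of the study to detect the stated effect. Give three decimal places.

Noncentrality parameter: δ = d·√(n/2) = 0.79 × √(23/2) = 2.6790
Two-sided α = 0.01 → critical value z_{0.005} = 2.576.
Power = Φ(δ − 2.576) + Φ(−δ − 2.576) = Φ(0.103) + Φ(-5.255) = 0.5411 + 0.0000 = 0.5411.

Power ≈ 0.541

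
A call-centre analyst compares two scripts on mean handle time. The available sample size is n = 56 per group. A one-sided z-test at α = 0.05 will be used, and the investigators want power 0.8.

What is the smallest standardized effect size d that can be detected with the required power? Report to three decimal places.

d ≈ 0.470

Need Φ(δ − 1.645) = 0.8, so δ = 1.645 + 0.842 = 2.486.
δ = d·√(n/2) ⇒ d = δ/√(n/2) = 2.486/√(56/2) = 0.4699.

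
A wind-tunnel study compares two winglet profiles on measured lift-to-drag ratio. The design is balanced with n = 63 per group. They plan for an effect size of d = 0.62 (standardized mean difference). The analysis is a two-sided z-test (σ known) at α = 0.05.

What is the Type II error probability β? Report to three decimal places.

β ≈ 0.064

Noncentrality parameter: δ = d·√(n/2) = 0.62 × √(63/2) = 3.4797
Critical value for a two-sided test at α = 0.05: z_{α/2} = 1.960.
Power = Φ(δ − 1.960) + Φ(−δ − 1.960) = Φ(1.520) + Φ(-5.440) = 0.9357 + 0.0000 = 0.9357.
Type II error: β = 1 − power = 1 − 0.9357 = 0.0643.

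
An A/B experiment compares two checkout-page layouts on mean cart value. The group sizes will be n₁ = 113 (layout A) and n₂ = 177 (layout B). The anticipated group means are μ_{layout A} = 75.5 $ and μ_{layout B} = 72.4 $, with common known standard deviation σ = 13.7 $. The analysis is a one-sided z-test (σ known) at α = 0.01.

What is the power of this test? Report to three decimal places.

Power ≈ 0.327

Standardized effect: d = |μ_{layout A} − μ_{layout B}| / σ = |75.5 − 72.4| / 13.7 = 0.2263
Noncentrality parameter: λ = d / √(1/n₁ + 1/n₂) = 0.2263 / √(1/113 + 1/177) = 1.8792
Critical value for a one-sided test at α = 0.01: z_α = 2.326.
Power = P(Z > 2.326 − λ) = Φ(-0.447) = 0.3274.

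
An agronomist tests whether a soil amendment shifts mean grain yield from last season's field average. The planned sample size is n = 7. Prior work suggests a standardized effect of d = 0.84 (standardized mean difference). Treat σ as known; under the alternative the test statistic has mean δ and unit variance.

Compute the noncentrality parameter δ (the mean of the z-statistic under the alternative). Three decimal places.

δ = d·√n = 0.84 × √7 = 2.2224

δ ≈ 2.222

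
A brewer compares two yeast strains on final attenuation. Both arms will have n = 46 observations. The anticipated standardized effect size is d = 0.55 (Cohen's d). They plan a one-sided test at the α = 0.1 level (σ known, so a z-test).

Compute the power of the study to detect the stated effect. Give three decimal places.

Noncentrality parameter: δ = d·√(n/2) = 0.55 × √(46/2) = 2.6377
Critical value for a one-sided test at α = 0.1: z_α = 1.282.
Power = Φ(δ − 1.282) = Φ(1.356) = 0.9125.

Power ≈ 0.912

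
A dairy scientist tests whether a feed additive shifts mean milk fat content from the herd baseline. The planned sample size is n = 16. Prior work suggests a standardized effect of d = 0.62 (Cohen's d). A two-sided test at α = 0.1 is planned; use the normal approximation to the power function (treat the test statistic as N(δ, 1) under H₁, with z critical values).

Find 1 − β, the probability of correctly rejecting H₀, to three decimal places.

Noncentrality parameter: δ = d·√n = 0.62 × √16 = 2.4800
Critical value for a two-sided test at α = 0.1: z_{α/2} = 1.645.
Power = Φ(δ − 1.645) + Φ(−δ − 1.645) = Φ(0.835) + Φ(-4.125) = 0.7982 + 0.0000 = 0.7982.

Power ≈ 0.798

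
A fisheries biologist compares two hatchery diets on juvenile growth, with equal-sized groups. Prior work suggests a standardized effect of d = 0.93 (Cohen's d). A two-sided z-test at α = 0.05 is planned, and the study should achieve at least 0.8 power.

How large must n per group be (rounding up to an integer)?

n = 19 per group

For power 0.8 need Φ(δ − z_{0.025}) = 0.8, so δ = z_{0.025} + z_{0.20} = 1.960 + 0.842 = 2.802.
(For δ > 0 the lower-tail rejection region contributes negligibly to power, so the one-term inversion is standard.)
δ = d·√(n/2) ⇒ n = 2(δ/d)² = 2 × (2.802 / 0.93)² = 18.15.
Round up to the next whole unit.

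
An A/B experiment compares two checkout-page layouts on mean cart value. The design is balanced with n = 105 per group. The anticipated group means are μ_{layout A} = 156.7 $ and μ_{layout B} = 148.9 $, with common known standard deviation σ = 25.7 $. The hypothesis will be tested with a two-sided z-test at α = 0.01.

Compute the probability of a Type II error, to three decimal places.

Standardized effect: d = |μ_{layout A} − μ_{layout B}| / σ = |156.7 − 148.9| / 25.7 = 0.3035
Noncentrality parameter: δ = d·√(n/2) = 0.3035 × √(105/2) = 2.1991
Critical value for a two-sided test at α = 0.01: z_{α/2} = 2.576.
Power = Φ(δ − 2.576) + Φ(−δ − 2.576) = Φ(-0.377) + Φ(-4.775) = 0.3532 + 0.0000 = 0.3532.
Type II error: β = 1 − power = 1 − 0.3532 = 0.6468.

β ≈ 0.647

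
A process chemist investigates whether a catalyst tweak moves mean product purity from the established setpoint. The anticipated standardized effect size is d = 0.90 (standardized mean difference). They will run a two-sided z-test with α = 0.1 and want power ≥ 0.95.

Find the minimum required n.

n = 14

For power 0.95 need Φ(δ − z_{0.05}) = 0.95, so δ = z_{0.05} + z_{0.05} = 1.645 + 1.645 = 3.290.
(The Φ(−δ − z_{α/2}) term is vanishingly small for δ > 0 and is dropped in the standard sample-size formula.)
δ = d·√n ⇒ n = (δ/d)² = (3.290 / 0.90)² = 13.36.
Round up to the next whole unit.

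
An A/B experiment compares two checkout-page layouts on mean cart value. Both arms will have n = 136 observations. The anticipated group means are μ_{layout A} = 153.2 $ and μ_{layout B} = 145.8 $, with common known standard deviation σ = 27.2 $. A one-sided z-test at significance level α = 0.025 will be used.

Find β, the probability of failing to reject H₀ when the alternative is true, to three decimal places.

Standardized effect: d = |μ_{layout A} − μ_{layout B}| / σ = |153.2 − 145.8| / 27.2 = 0.2721
Noncentrality parameter: δ = d·√(n/2) = 0.2721 × √(136/2) = 2.2435
One-sided α = 0.025 → critical value z_{0.025} = 1.960.
Power = Φ(δ − 1.960) = Φ(0.283) = 0.6116.
Type II error: β = 1 − power = 1 − 0.6116 = 0.3884.

β ≈ 0.388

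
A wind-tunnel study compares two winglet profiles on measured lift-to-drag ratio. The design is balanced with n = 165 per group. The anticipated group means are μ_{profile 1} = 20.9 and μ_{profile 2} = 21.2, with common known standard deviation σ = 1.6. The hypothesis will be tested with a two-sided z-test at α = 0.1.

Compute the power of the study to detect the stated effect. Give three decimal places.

Standardized effect: d = |μ_{profile 1} − μ_{profile 2}| / σ = |20.9 − 21.2| / 1.6 = 0.1875
Noncentrality parameter: δ = d·√(n/2) = 0.1875 × √(165/2) = 1.7031
Two-sided α = 0.1 → critical value z_{0.05} = 1.645.
Power = Φ(δ − 1.645) + Φ(−δ − 1.645) = Φ(0.058) + Φ(-3.348) = 0.5232 + 0.0004 = 0.5236.

Power ≈ 0.524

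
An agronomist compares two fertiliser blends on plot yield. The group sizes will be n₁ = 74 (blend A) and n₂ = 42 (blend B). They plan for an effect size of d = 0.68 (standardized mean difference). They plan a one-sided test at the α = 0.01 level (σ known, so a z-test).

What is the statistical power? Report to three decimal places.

Noncentrality parameter: δ = d / √(1/n₁ + 1/n₂) = 0.68 / √(1/74 + 1/42) = 3.5198
Critical value for a one-sided test at α = 0.01: z_α = 2.326.
Power = P(Z > 2.326 − δ) = Φ(1.193) = 0.8837.

Power ≈ 0.884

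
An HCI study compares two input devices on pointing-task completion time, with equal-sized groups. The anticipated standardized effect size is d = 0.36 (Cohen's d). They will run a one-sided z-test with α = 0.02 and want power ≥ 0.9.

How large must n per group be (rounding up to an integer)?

For power 0.9 need Φ(δ − z_{0.02}) = 0.9, so δ = z_{0.02} + z_{0.10} = 2.054 + 1.282 = 3.335.
δ = d·√(n/2) ⇒ n = 2(δ/d)² = 2 × (3.335 / 0.36)² = 171.67.
Round up to the next whole unit.

n = 172 per group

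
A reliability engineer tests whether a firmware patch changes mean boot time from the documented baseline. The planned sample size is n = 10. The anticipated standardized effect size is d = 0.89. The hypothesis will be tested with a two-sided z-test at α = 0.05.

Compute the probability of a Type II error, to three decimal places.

Noncentrality parameter: δ = d·√n = 0.89 × √10 = 2.8144
Two-sided α = 0.05 → critical value z_{0.025} = 1.960.
Power = Φ(δ − 1.960) + Φ(−δ − 1.960) = Φ(0.854) + Φ(-4.774) = 0.8036 + 0.0000 = 0.8036.
Type II error: β = 1 − power = 1 − 0.8036 = 0.1964.

β ≈ 0.196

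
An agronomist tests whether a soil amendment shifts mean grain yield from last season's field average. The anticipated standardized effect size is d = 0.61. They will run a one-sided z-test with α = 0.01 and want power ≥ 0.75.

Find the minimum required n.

n = 25

For power 0.75 need Φ(δ − z_{0.01}) = 0.75, so δ = z_{0.01} + z_{0.25} = 2.326 + 0.674 = 3.001.
δ = d·√n ⇒ n = (δ/d)² = (3.001 / 0.61)² = 24.20.
Round up to the next whole unit.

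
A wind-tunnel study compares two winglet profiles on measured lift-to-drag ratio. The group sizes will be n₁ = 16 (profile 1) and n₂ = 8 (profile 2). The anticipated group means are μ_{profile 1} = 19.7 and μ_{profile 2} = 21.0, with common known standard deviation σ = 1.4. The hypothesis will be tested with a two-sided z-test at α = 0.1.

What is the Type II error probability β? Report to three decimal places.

β ≈ 0.309

Standardized effect: d = |μ_{profile 1} − μ_{profile 2}| / σ = |19.7 − 21.0| / 1.4 = 0.9286
Noncentrality parameter: δ = d / √(1/n₁ + 1/n₂) = 0.9286 / √(1/16 + 1/8) = 2.1444
Critical value for a two-sided test at α = 0.1: z_{α/2} = 1.645.
Power = Φ(δ − 1.645) + Φ(−δ − 1.645) = Φ(0.500) + Φ(-3.789) = 0.6913 + 0.0001 = 0.6914.
Type II error: β = 1 − power = 1 − 0.6914 = 0.3086.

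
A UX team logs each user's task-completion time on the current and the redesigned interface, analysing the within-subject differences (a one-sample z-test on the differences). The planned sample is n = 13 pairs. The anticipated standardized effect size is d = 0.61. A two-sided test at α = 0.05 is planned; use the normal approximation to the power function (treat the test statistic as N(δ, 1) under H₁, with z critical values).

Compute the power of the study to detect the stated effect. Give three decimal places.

Power ≈ 0.595

Noncentrality parameter: δ = d·√n = 0.61 × √13 = 2.1994
Two-sided α = 0.05 → critical value z_{0.025} = 1.960.
Power = Φ(δ − 1.960) + Φ(−δ − 1.960) = Φ(0.239) + Φ(-4.159) = 0.5946 + 0.0000 = 0.5946.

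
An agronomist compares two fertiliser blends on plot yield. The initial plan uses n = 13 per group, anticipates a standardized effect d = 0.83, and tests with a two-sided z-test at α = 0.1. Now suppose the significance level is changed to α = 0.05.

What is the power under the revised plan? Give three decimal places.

Power ≈ 0.562

δ = d·√(n/2) = 0.83 × √(13/2) = 2.1161 (unchanged). New critical value: z_{0.025} = 1.960.
Revised power = Φ(δ − 1.960) + Φ(−δ − 1.960) = Φ(0.156) + Φ(-4.076) = 0.5620 + 0.0000 = 0.5621.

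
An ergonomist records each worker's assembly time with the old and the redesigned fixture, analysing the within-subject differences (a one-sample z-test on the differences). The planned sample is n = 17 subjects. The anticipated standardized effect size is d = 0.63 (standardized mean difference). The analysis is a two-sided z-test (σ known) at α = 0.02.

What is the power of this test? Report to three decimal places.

Power ≈ 0.607

Noncentrality parameter: δ = d·√n = 0.63 × √17 = 2.5976
Two-sided α = 0.02 → critical value z_{0.01} = 2.326.
Power = Φ(δ − 2.326) + Φ(−δ − 2.326) = Φ(0.271) + Φ(-4.924) = 0.6069 + 0.0000 = 0.6069.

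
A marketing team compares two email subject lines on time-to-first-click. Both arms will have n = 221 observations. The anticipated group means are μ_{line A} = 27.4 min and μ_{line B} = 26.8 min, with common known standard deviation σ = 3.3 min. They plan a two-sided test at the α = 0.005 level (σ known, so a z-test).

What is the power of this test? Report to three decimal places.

Standardized effect: d = |μ_{line A} − μ_{line B}| / σ = |27.4 − 26.8| / 3.3 = 0.1818
Noncentrality parameter: δ = d·√(n/2) = 0.1818 × √(221/2) = 1.9113
Two-sided α = 0.005 → critical value z_{0.0025} = 2.807.
Power = Φ(δ − 2.807) + Φ(−δ − 2.807) = Φ(-0.896) + Φ(-4.718) = 0.1852 + 0.0000 = 0.1852.

Power ≈ 0.185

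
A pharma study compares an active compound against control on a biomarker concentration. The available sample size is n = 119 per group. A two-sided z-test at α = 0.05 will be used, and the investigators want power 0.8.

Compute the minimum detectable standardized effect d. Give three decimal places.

d ≈ 0.363

Need Φ(δ − 1.960) = 0.8, so δ = 1.960 + 0.842 = 2.802.
(The second rejection-region term Φ(−δ − z_{α/2}) is negligible and dropped.)
δ = d·√(n/2) ⇒ d = δ/√(n/2) = 2.802/√(119/2) = 0.3632.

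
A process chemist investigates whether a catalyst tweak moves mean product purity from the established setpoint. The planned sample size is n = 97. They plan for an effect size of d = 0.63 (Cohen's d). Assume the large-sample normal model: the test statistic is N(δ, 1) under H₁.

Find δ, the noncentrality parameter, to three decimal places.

δ = d·√n = 0.63 × √97 = 6.2048

δ ≈ 6.205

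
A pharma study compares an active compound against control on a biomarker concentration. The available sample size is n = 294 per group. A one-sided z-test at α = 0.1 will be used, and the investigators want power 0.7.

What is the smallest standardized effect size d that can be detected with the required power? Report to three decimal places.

Need Φ(δ − 1.282) = 0.7, so δ = 1.282 + 0.524 = 1.806.
δ = d·√(n/2) ⇒ d = δ/√(n/2) = 1.806/√(294/2) = 0.1490.

d ≈ 0.149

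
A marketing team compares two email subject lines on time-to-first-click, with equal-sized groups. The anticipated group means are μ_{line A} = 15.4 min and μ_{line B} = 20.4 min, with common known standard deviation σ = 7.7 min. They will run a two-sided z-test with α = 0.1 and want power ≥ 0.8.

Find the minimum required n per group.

Standardized effect: d = |μ_{line A} − μ_{line B}| / σ = |15.4 − 20.4| / 7.7 = 0.6494
Set Φ(δ − 1.645) = 0.8; then δ − 1.645 = Φ⁻¹(0.8) = 0.842, giving δ = 2.486.
(The Φ(−δ − z_{α/2}) term is vanishingly small for δ > 0 and is dropped in the standard sample-size formula.)
δ = d·√(n/2) ⇒ n = 2(δ/d)² = 2 × (2.486 / 0.6494)² = 29.33.
Rounding up, n = 30 per group.

n = 30 per group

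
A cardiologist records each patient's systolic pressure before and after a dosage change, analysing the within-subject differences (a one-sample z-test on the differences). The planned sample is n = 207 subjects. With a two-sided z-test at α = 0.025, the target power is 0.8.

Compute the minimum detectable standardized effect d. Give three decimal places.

Required noncentrality: δ = z_{0.0125} + z_{0.20} = 2.241 + 0.842 = 3.083.
(Lower-tail contribution to power is negligible for δ > 0.)
δ = d·√n ⇒ d = δ/√n = 3.083/√207 = 0.2143.

d ≈ 0.214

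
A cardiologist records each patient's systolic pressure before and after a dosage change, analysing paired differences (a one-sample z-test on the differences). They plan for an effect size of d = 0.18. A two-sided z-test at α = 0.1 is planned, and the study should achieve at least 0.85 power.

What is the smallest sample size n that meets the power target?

For power 0.85 need Φ(δ − z_{0.05}) = 0.85, so δ = z_{0.05} + z_{0.15} = 1.645 + 1.036 = 2.681.
(Ignoring the negligible lower-tail rejection probability gives the usual closed-form inversion.)
δ = d·√n ⇒ n = (δ/d)² = (2.681 / 0.18)² = 221.89.
Round up to the next whole unit.

n = 222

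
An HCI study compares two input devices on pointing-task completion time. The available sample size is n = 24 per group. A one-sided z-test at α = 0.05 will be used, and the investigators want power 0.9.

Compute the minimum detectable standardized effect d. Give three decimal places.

d ≈ 0.845

Required noncentrality: δ = z_{0.05} + z_{0.10} = 1.645 + 1.282 = 2.926.
δ = d·√(n/2) ⇒ d = δ/√(n/2) = 2.926/√(24/2) = 0.8448.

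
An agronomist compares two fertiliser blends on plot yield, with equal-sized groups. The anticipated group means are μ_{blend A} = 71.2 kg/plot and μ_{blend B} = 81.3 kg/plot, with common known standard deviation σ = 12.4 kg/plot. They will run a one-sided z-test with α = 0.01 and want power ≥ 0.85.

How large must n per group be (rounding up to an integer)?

n = 35 per group

Standardized effect: d = |μ_{blend A} − μ_{blend B}| / σ = |71.2 − 81.3| / 12.4 = 0.8145
For power 0.85 need Φ(δ − z_{0.01}) = 0.85, so δ = z_{0.01} + z_{0.15} = 2.326 + 1.036 = 3.363.
δ = d·√(n/2) ⇒ n = 2(δ/d)² = 2 × (3.363 / 0.8145)² = 34.09.
Round up to the next whole unit.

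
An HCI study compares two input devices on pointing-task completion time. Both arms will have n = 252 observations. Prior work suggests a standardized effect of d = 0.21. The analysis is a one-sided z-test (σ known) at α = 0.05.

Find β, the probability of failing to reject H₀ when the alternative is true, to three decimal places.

β ≈ 0.238

Noncentrality parameter: δ = d·√(n/2) = 0.21 × √(252/2) = 2.3572
Critical value for a one-sided test at α = 0.05: z_α = 1.645.
Power = P(Z > 1.645 − δ) = Φ(0.712) = 0.7619.
Type II error: β = 1 − power = 1 − 0.7619 = 0.2381.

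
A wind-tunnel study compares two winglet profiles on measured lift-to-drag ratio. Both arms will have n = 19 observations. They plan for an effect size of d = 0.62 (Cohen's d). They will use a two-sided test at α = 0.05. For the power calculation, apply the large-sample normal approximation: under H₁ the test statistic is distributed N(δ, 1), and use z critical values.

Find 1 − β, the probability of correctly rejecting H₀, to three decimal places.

Noncentrality parameter: δ = d·√(n/2) = 0.62 × √(19/2) = 1.9110
Critical value for a two-sided test at α = 0.05: z_{α/2} = 1.960.
Power = Φ(δ − 1.960) + Φ(−δ − 1.960) = Φ(-0.049) + Φ(-3.871) = 0.4805 + 0.0001 = 0.4805.

Power ≈ 0.481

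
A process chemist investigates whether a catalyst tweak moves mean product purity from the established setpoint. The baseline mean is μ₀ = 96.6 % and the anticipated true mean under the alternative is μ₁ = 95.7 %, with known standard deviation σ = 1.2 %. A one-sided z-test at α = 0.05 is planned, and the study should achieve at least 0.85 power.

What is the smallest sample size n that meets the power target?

n = 13

Standardized effect: d = |μ₁ − μ₀| / σ = |95.7 − 96.6| / 1.2 = 0.7500
For power 0.85 need Φ(δ − z_{0.05}) = 0.85, so δ = z_{0.05} + z_{0.15} = 1.645 + 1.036 = 2.681.
δ = d·√n ⇒ n = (δ/d)² = (2.681 / 0.7500)² = 12.78.
Rounding up, n = 13.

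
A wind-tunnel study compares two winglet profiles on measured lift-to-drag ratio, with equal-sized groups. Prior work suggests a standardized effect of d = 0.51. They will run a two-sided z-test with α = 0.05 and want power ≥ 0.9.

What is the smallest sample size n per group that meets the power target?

Set Φ(δ − 1.960) = 0.9; then δ − 1.960 = Φ⁻¹(0.9) = 1.282, giving δ = 3.242.
(Ignoring the negligible lower-tail rejection probability gives the usual closed-form inversion.)
δ = d·√(n/2) ⇒ n = 2(δ/d)² = 2 × (3.242 / 0.51)² = 80.80.
Rounding up, n = 81 per group.

n = 81 per group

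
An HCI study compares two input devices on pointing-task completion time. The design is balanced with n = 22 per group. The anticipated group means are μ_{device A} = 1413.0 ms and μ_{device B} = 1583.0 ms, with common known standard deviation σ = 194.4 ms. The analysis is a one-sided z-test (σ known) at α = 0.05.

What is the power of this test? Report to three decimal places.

Standardized effect: d = |μ_{device A} − μ_{device B}| / σ = |1413.0 − 1583.0| / 194.4 = 0.8745
Noncentrality parameter: δ = d·√(n/2) = 0.8745 × √(22/2) = 2.9003
Critical value for a one-sided test at α = 0.05: z_α = 1.645.
Power = P(Z > 1.645 − δ) = Φ(1.255) = 0.8953.

Power ≈ 0.895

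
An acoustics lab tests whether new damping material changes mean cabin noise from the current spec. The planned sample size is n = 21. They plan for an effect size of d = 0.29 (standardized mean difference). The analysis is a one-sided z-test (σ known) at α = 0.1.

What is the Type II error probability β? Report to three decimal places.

Noncentrality parameter: λ = d·√n = 0.29 × √21 = 1.3289
Critical value for a one-sided test at α = 0.1: z_α = 1.282.
Power = P(Z > 1.282 − λ) = Φ(0.047) = 0.5189.
Type II error: β = 1 − power = 1 − 0.5189 = 0.4811.

β ≈ 0.481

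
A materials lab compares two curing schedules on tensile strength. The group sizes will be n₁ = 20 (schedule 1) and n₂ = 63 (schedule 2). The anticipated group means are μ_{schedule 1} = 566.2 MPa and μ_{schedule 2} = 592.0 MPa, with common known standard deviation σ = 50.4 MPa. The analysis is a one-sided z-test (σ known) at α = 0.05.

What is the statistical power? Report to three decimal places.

Power ≈ 0.637

Standardized effect: d = |μ_{schedule 1} − μ_{schedule 2}| / σ = |566.2 − 592.0| / 50.4 = 0.5119
Noncentrality parameter: δ = d / √(1/n₁ + 1/n₂) = 0.5119 / √(1/20 + 1/63) = 1.9945
One-sided α = 0.05 → critical value z_{0.05} = 1.645.
Power = Φ(δ − 1.645) = Φ(0.350) = 0.6367.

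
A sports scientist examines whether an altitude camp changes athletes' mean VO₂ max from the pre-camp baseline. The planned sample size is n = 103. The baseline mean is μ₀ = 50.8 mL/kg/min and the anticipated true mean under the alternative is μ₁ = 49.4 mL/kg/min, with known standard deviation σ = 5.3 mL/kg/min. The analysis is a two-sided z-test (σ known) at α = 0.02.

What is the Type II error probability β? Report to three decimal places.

Standardized effect: d = |μ₁ − μ₀| / σ = |49.4 − 50.8| / 5.3 = 0.2642
Noncentrality parameter: δ = d·√n = 0.2642 × √103 = 2.6808
Critical value for a two-sided test at α = 0.02: z_{α/2} = 2.326.
Power = Φ(δ − 2.326) + Φ(−δ − 2.326) = Φ(0.354) + Φ(-5.007) = 0.6385 + 0.0000 = 0.6385.
Type II error: β = 1 − power = 1 − 0.6385 = 0.3615.

β ≈ 0.361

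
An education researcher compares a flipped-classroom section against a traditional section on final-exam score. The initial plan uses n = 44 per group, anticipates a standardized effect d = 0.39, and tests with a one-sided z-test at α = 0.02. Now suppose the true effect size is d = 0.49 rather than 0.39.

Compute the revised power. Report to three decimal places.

Power ≈ 0.597

With d = 0.49: δ = d·√(n/2) = 0.49 × √(44/2) = 2.2983. Critical value z_{0.02} = 2.054.
Revised power = P(Z > 2.054 − δ) = Φ(0.245) = 0.5966.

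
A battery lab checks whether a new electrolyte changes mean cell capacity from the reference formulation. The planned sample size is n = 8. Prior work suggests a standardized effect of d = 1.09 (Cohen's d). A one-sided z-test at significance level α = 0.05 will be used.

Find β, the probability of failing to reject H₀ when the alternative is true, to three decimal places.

Noncentrality parameter: δ = d·√n = 1.09 × √8 = 3.0830
Critical value for a one-sided test at α = 0.05: z_α = 1.645.
Power = Φ(δ − 1.645) = Φ(1.438) = 0.9248.
Type II error: β = 1 − power = 1 − 0.9248 = 0.0752.

β ≈ 0.075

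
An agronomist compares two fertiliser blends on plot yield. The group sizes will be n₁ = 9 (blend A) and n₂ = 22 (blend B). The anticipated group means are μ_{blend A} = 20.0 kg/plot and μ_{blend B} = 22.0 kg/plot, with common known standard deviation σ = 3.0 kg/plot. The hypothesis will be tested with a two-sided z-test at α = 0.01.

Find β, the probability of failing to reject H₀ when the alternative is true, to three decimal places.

Standardized effect: d = |μ_{blend A} − μ_{blend B}| / σ = |20.0 − 22.0| / 3.0 = 0.6667
Noncentrality parameter: δ = d / √(1/n₁ + 1/n₂) = 0.6667 / √(1/9 + 1/22) = 1.6848
Critical value for a two-sided test at α = 0.01: z_{α/2} = 2.576.
Power = Φ(δ − 2.576) + Φ(−δ − 2.576) = Φ(-0.891) + Φ(-4.261) = 0.1865 + 0.0000 = 0.1865.
Type II error: β = 1 − power = 1 − 0.1865 = 0.8135.

β ≈ 0.814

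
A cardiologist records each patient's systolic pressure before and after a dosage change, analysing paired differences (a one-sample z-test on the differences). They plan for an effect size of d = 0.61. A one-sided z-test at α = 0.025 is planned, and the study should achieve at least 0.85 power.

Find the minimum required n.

n = 25

For power 0.85 need Φ(δ − z_{0.025}) = 0.85, so δ = z_{0.025} + z_{0.15} = 1.960 + 1.036 = 2.996.
δ = d·√n ⇒ n = (δ/d)² = (2.996 / 0.61)² = 24.13.
Rounding up, n = 25.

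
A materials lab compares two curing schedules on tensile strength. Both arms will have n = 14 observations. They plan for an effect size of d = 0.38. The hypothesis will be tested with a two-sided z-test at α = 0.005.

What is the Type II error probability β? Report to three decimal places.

β ≈ 0.964

Noncentrality parameter: δ = d·√(n/2) = 0.38 × √(14/2) = 1.0054
Critical value for a two-sided test at α = 0.005: z_{α/2} = 2.807.
Power = Φ(δ − 2.807) + Φ(−δ − 2.807) = Φ(-1.802) + Φ(-3.812) = 0.0358 + 0.0001 = 0.0359.
Type II error: β = 1 − power = 1 − 0.0359 = 0.9641.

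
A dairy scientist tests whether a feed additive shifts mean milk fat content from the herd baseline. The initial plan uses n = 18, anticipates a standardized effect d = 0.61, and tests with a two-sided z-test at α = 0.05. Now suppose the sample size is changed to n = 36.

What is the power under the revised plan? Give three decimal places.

Power ≈ 0.955

With n = 36: δ = d·√n = 0.61 × √36 = 3.6600. Critical value z_{0.025} = 1.960.
Revised power = Φ(δ − 1.960) + Φ(−δ − 1.960) = Φ(1.700) + Φ(-5.620) = 0.9554 + 0.0000 = 0.9554.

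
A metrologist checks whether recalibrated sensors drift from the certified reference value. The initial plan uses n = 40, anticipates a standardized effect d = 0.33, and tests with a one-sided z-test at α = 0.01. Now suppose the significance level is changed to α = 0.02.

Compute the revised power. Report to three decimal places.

δ = d·√n = 0.33 × √40 = 2.0871 (unchanged). New critical value: z_{0.02} = 2.054.
Revised power = P(Z > 2.054 − δ) = Φ(0.033) = 0.5133.

Power ≈ 0.513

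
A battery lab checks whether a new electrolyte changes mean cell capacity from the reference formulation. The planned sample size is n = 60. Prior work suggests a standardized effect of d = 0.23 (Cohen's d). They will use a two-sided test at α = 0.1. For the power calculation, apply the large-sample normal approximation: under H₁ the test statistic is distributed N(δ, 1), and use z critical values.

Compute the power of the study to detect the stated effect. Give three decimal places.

Power ≈ 0.555

Noncentrality parameter: δ = d·√n = 0.23 × √60 = 1.7816
Critical value for a two-sided test at α = 0.1: z_{α/2} = 1.645.
Power = Φ(δ − 1.645) + Φ(−δ − 1.645) = Φ(0.137) + Φ(-3.426) = 0.5544 + 0.0003 = 0.5547.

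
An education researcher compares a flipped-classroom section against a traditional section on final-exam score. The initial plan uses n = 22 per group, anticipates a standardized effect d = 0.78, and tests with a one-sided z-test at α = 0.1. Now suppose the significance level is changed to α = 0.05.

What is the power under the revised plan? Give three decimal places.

δ = d·√(n/2) = 0.78 × √(22/2) = 2.5870 (unchanged). New critical value: z_{0.05} = 1.645.
Revised power = P(Z > 1.645 − δ) = Φ(0.942) = 0.8269.

Power ≈ 0.827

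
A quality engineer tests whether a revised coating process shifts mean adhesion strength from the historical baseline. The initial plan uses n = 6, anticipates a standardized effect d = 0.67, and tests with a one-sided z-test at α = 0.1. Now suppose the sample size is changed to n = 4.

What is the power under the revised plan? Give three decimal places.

With n = 4: δ = d·√n = 0.67 × √4 = 1.3400. Critical value z_{0.1} = 1.282.
Revised power = Φ(δ − 1.282) = Φ(0.058) = 0.5233.

Power ≈ 0.523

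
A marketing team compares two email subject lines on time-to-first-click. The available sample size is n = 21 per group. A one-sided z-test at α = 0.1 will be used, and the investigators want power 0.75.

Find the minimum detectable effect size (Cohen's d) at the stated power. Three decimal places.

Need Φ(δ − 1.282) = 0.75, so δ = 1.282 + 0.674 = 1.956.
δ = d·√(n/2) ⇒ d = δ/√(n/2) = 1.956/√(21/2) = 0.6036.

d ≈ 0.604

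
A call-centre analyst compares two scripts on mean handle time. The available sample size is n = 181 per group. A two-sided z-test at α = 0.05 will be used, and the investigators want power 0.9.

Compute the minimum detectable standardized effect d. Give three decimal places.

d ≈ 0.341

Need Φ(δ − 1.960) = 0.9, so δ = 1.960 + 1.282 = 3.242.
(Lower-tail contribution to power is negligible for δ > 0.)
δ = d·√(n/2) ⇒ d = δ/√(n/2) = 3.242/√(181/2) = 0.3407.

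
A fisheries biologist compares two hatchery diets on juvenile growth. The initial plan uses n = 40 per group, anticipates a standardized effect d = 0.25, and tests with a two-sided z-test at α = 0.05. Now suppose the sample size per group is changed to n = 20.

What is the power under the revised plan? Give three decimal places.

Power ≈ 0.124

With n = 20 per group: δ = d·√(n/2) = 0.25 × √(20/2) = 0.7906. Critical value z_{0.025} = 1.960.
Revised power = Φ(δ − 1.960) + Φ(−δ − 1.960) = Φ(-1.169) + Φ(-2.751) = 0.1211 + 0.0030 = 0.1241.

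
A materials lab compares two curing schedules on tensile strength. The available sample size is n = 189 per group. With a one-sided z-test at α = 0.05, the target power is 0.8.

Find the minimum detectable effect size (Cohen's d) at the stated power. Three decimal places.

d ≈ 0.256

Need Φ(δ − 1.645) = 0.8, so δ = 1.645 + 0.842 = 2.486.
δ = d·√(n/2) ⇒ d = δ/√(n/2) = 2.486/√(189/2) = 0.2558.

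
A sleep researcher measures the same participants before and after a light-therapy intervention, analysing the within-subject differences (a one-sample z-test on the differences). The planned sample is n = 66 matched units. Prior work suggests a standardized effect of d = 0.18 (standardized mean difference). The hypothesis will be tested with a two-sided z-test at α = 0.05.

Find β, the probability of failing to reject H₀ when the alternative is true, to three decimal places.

Noncentrality parameter: δ = d·√n = 0.18 × √66 = 1.4623
Two-sided α = 0.05 → critical value z_{0.025} = 1.960.
Power = Φ(δ − 1.960) + Φ(−δ − 1.960) = Φ(-0.498) + Φ(-3.422) = 0.3094 + 0.0003 = 0.3097.
Type II error: β = 1 − power = 1 − 0.3097 = 0.6903.

β ≈ 0.690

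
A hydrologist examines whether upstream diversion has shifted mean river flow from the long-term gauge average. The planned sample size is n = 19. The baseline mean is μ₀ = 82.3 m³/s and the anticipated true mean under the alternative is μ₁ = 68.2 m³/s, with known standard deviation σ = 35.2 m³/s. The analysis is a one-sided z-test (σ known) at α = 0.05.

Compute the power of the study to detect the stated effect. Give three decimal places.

Power ≈ 0.540

Standardized effect: d = |μ₁ − μ₀| / σ = |68.2 − 82.3| / 35.2 = 0.4006
Noncentrality parameter: δ = d·√n = 0.4006 × √19 = 1.7460
Critical value for a one-sided test at α = 0.05: z_α = 1.645.
Power = Φ(δ − 1.645) = Φ(0.101) = 0.5403.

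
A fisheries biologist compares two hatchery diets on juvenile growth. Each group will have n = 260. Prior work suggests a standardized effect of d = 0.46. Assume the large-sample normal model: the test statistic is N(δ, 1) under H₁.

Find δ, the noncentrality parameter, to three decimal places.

δ ≈ 5.245

The noncentrality parameter scales effect size by the design's sample-size factor: δ = d·√(n/2) = 0.46 × √(260/2) = 5.2448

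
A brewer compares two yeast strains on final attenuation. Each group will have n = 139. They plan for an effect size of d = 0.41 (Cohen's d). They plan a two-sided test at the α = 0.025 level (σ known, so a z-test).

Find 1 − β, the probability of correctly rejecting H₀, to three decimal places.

Noncentrality parameter: δ = d·√(n/2) = 0.41 × √(139/2) = 3.4180
Critical value for a two-sided test at α = 0.025: z_{α/2} = 2.241.
Power = Φ(δ − 2.241) + Φ(−δ − 2.241) = Φ(1.177) + Φ(-5.659) = 0.8803 + 0.0000 = 0.8803.

Power ≈ 0.880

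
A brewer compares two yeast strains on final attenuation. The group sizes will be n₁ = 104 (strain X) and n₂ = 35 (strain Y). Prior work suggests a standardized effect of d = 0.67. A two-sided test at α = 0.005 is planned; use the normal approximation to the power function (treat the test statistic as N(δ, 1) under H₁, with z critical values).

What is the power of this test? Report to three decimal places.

Power ≈ 0.733

Noncentrality parameter: δ = d / √(1/n₁ + 1/n₂) = 0.67 / √(1/104 + 1/35) = 3.4286
Critical value for a two-sided test at α = 0.005: z_{α/2} = 2.807.
Power = Φ(δ − 2.807) + Φ(−δ − 2.807) = Φ(0.622) + Φ(-6.236) = 0.7329 + 0.0000 = 0.7329.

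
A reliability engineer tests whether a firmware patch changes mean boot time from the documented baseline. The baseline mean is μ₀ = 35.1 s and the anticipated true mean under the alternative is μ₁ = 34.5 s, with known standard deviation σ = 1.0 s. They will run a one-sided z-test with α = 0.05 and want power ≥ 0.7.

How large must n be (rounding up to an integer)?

n = 14

Standardized effect: d = |μ₁ − μ₀| / σ = |34.5 − 35.1| / 1.0 = 0.6000
Set Φ(δ − 1.645) = 0.7; then δ − 1.645 = Φ⁻¹(0.7) = 0.524, giving δ = 2.169.
δ = d·√n ⇒ n = (δ/d)² = (2.169 / 0.6000)² = 13.07.
Rounding up, n = 14.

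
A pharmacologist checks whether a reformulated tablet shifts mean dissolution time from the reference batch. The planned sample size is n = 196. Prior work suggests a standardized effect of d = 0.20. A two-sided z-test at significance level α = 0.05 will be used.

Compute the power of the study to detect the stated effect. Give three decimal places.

Noncentrality parameter: δ = d·√n = 0.20 × √196 = 2.8000
Two-sided α = 0.05 → critical value z_{0.025} = 1.960.
Power = Φ(δ − 1.960) + Φ(−δ − 1.960) = Φ(0.840) + Φ(-4.760) = 0.7996 + 0.0000 = 0.7996.

Power ≈ 0.800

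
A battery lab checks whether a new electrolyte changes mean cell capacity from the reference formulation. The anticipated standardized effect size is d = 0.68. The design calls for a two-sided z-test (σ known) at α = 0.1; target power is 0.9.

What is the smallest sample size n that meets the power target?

n = 19

For power 0.9 need Φ(δ − z_{0.05}) = 0.9, so δ = z_{0.05} + z_{0.10} = 1.645 + 1.282 = 2.926.
(For δ > 0 the lower-tail rejection region contributes negligibly to power, so the one-term inversion is standard.)
δ = d·√n ⇒ n = (δ/d)² = (2.926 / 0.68)² = 18.52.
Rounding up, n = 19.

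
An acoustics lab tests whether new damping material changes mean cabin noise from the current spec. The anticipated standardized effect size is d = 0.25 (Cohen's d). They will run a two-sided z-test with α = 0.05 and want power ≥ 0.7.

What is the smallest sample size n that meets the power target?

n = 99

Set Φ(δ − 1.960) = 0.7; then δ − 1.960 = Φ⁻¹(0.7) = 0.524, giving δ = 2.484.
(For δ > 0 the lower-tail rejection region contributes negligibly to power, so the one-term inversion is standard.)
δ = d·√n ⇒ n = (δ/d)² = (2.484 / 0.25)² = 98.75.
Round up to the next whole unit.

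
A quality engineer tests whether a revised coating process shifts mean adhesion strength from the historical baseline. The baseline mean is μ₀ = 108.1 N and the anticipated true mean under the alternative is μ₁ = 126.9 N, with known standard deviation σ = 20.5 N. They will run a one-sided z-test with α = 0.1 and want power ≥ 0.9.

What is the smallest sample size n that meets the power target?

n = 8

Standardized effect: d = |μ₁ − μ₀| / σ = |126.9 − 108.1| / 20.5 = 0.9171
For power 0.9 need Φ(δ − z_{0.1}) = 0.9, so δ = z_{0.1} + z_{0.10} = 1.282 + 1.282 = 2.563.
δ = d·√n ⇒ n = (δ/d)² = (2.563 / 0.9171)² = 7.81.
Round up to the next whole unit.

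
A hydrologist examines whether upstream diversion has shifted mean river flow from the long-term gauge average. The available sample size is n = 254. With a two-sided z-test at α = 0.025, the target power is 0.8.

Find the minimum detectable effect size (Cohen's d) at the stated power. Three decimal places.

d ≈ 0.193

Required noncentrality: δ = z_{0.0125} + z_{0.20} = 2.241 + 0.842 = 3.083.
(Lower-tail contribution to power is negligible for δ > 0.)
δ = d·√n ⇒ d = δ/√n = 3.083/√254 = 0.1934.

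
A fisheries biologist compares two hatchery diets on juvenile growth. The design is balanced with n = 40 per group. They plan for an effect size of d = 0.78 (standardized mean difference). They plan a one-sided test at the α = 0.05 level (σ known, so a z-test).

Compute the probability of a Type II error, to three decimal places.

β ≈ 0.033

Noncentrality parameter: δ = d·√(n/2) = 0.78 × √(40/2) = 3.4883
One-sided α = 0.05 → critical value z_{0.05} = 1.645.
Power = Φ(δ − 1.645) = Φ(1.843) = 0.9674.
Type II error: β = 1 − power = 1 − 0.9674 = 0.0326.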